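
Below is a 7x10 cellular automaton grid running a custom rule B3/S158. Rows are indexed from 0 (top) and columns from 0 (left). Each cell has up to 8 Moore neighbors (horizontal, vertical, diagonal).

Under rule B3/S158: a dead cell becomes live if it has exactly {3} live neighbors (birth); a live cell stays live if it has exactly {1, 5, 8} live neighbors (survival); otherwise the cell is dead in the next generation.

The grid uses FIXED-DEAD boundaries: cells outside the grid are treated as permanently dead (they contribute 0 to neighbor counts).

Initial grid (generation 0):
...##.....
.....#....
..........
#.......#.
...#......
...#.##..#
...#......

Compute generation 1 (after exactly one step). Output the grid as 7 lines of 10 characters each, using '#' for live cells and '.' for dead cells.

Answer: ...#......
....##....
..........
..........
...##.....
..#..##...
...##.....

Derivation:
Simulating step by step:
Generation 0 (given above): 11 live cells
Generation 1: 10 live cells
(generation 1 grid is the final answer)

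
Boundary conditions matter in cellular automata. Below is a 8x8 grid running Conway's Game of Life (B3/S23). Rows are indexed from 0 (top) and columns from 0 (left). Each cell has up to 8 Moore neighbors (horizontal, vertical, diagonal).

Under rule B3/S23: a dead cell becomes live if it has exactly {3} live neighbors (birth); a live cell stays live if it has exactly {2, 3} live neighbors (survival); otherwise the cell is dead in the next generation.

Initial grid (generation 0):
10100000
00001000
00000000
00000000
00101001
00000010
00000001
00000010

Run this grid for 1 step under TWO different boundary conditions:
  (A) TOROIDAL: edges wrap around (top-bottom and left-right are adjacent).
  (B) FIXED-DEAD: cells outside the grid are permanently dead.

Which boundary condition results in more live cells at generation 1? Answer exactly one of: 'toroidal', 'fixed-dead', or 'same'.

Under TOROIDAL boundary, generation 1:
00000000
00000000
00000000
00000000
00000000
00000011
00000011
00000001
Population = 5

Under FIXED-DEAD boundary, generation 1:
00000000
00000000
00000000
00000000
00000000
00000011
00000011
00000000
Population = 4

Comparison: toroidal=5, fixed-dead=4 -> toroidal

Answer: toroidal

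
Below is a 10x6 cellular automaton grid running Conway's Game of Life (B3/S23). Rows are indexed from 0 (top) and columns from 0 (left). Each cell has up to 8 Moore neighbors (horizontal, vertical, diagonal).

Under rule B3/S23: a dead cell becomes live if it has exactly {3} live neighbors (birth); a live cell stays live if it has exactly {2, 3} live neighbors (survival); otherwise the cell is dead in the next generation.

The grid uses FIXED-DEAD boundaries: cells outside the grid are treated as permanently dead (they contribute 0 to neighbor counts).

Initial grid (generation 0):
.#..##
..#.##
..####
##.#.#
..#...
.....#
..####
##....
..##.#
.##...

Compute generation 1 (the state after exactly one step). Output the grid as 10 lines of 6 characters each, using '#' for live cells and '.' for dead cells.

Answer: ...###
.##...
......
.#...#
.##.#.
..#..#
.#####
.#...#
#..#..
.###..

Derivation:
Simulating step by step:
Generation 0 (given above): 27 live cells
Generation 1: 24 live cells
(generation 1 grid is the final answer)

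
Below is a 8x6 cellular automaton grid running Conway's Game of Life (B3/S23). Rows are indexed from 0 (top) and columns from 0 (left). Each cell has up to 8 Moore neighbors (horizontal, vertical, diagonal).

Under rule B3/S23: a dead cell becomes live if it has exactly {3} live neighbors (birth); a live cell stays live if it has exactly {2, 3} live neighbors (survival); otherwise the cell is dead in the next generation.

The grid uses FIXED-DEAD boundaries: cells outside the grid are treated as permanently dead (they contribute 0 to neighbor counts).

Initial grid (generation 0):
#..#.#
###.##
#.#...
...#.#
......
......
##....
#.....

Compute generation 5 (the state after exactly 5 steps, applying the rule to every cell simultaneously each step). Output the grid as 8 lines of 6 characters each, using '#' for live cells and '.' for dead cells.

Answer: ..#.#.
.#...#
..##.#
..##.#
....#.
......
##....
##....

Derivation:
Simulating step by step:
Generation 0 (given above): 15 live cells
Generation 1: 15 live cells
#.##.#
#.#.##
#.#..#
......
......
......
##....
##....
Generation 2: 13 live cells
..##.#
#.#..#
...###
......
......
......
##....
##....
Generation 3: 15 live cells
.####.
.##..#
...###
....#.
......
......
##....
##....
Generation 4: 15 live cells
.#.##.
.#...#
..##.#
...###
......
......
##....
##....
Generation 5: 15 live cells
(generation 5 grid is the final answer)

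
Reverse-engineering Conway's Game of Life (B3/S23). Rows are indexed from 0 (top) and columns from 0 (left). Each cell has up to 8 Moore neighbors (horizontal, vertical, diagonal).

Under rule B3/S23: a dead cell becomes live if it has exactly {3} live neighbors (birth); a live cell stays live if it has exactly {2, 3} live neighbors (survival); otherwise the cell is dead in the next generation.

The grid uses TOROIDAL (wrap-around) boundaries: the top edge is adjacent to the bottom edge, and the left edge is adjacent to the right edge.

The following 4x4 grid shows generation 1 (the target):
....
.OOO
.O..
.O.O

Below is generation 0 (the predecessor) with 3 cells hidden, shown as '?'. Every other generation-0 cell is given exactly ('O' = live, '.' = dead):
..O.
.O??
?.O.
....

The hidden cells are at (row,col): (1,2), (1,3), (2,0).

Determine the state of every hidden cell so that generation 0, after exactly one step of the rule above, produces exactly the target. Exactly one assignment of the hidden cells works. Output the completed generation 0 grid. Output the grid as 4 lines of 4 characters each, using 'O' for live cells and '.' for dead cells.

Answer: ..O.
.O..
O.O.
....

Derivation:
Hidden generation-0 cells (in order): (1,2), (1,3), (2,0).
A hidden cell only influences target cells in its own 3x3 neighborhood. Try each of the 2^3 = 8 assignments, step the completed generation 0 forward once under B3/S23, and compare with the target:
  (1,2)=. (1,3)=. (2,0)=. -> step gives (1,3)='.' but target has 'O' -> reject
  (1,2)=. (1,3)=. (2,0)=O -> step reproduces the target at every cell -> ACCEPT
  (1,2)=. (1,3)=O (2,0)=. -> step gives (0,2)='O' but target has '.' -> reject
  (1,2)=. (1,3)=O (2,0)=O -> step gives (0,2)='O' but target has '.' -> reject
  (1,2)=O (1,3)=. (2,0)=. -> step gives (0,1)='O' but target has '.' -> reject
  (1,2)=O (1,3)=. (2,0)=O -> step gives (0,1)='O' but target has '.' -> reject
  (1,2)=O (1,3)=O (2,0)=. -> step gives (0,1)='O' but target has '.' -> reject
  (1,2)=O (1,3)=O (2,0)=O -> step gives (0,1)='O' but target has '.' -> reject
Unique solution: (1,2)=dead, (1,3)=dead, (2,0)=live.
Check: live-neighbor counts of every cell in the completed generation 0:
1211
2333
1312
1323
Applying B3/S23 to generation 0 with these counts gives:
....
.OOO
.O..
.O.O
which matches the target exactly.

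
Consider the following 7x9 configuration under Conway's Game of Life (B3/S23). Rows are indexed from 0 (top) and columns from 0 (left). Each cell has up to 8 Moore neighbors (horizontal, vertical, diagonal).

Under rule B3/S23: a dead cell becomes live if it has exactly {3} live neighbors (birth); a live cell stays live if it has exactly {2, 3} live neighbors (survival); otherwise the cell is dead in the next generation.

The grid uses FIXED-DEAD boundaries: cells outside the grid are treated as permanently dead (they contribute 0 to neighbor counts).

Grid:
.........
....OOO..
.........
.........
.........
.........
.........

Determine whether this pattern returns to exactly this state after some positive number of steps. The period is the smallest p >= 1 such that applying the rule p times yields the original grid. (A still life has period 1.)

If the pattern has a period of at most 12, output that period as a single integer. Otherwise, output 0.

Answer: 2

Derivation:
Simulating and comparing each generation to the original:
Gen 0 (original, given above): 3 live cells
Gen 1: 3 live cells, differs from original
Gen 2: 3 live cells, MATCHES original -> period = 2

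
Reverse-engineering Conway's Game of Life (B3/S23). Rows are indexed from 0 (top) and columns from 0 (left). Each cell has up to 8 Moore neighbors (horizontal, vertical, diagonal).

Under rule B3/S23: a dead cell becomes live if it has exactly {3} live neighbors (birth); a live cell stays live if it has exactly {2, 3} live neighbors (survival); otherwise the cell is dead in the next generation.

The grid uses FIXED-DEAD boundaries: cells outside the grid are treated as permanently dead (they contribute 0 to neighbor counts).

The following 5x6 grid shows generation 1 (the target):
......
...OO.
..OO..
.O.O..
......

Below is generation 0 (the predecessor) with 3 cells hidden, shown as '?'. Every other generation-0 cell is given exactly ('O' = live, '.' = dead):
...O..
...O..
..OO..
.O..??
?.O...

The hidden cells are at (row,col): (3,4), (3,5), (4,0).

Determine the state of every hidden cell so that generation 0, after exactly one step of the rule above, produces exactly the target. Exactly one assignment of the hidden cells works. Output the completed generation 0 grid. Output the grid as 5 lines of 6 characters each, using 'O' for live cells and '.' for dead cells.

Hidden generation-0 cells (in order): (3,4), (3,5), (4,0).
A hidden cell only influences target cells in its own 3x3 neighborhood. Try each of the 2^3 = 8 assignments, step the completed generation 0 forward once under B3/S23, and compare with the target:
  (3,4)=. (3,5)=. (4,0)=. -> step reproduces the target at every cell -> ACCEPT
  (3,4)=. (3,5)=. (4,0)=O -> step gives (4,1)='O' but target has '.' -> reject
  (3,4)=. (3,5)=O (4,0)=. -> step gives (2,4)='O' but target has '.' -> reject
  (3,4)=. (3,5)=O (4,0)=O -> step gives (2,4)='O' but target has '.' -> reject
  (3,4)=O (3,5)=. (4,0)=. -> step gives (2,4)='O' but target has '.' -> reject
  (3,4)=O (3,5)=. (4,0)=O -> step gives (2,4)='O' but target has '.' -> reject
  (3,4)=O (3,5)=O (4,0)=. -> step gives (3,3)='.' but target has 'O' -> reject
  (3,4)=O (3,5)=O (4,0)=O -> step gives (3,3)='.' but target has 'O' -> reject
Unique solution: (3,4)=dead, (3,5)=dead, (4,0)=dead.
Check: live-neighbor counts of every cell in the completed generation 0:
002120
014330
123220
124310
121100
Applying B3/S23 to generation 0 with these counts gives:
......
...OO.
..OO..
.O.O..
......
which matches the target exactly.

Answer: ...O..
...O..
..OO..
.O....
..O...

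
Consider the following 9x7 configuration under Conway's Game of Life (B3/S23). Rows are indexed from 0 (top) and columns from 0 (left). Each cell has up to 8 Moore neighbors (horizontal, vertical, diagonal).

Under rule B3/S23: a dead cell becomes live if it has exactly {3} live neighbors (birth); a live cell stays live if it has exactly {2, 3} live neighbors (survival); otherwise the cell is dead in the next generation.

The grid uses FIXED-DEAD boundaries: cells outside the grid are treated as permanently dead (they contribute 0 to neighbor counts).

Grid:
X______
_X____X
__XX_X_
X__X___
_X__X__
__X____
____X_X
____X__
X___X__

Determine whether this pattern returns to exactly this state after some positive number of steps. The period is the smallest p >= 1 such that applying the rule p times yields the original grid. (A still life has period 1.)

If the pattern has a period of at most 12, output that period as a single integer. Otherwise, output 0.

Answer: 0

Derivation:
Simulating and comparing each generation to the original:
Gen 0 (original, given above): 16 live cells
Gen 1: 17 live cells, differs from original
Gen 2: 12 live cells, differs from original
Gen 3: 10 live cells, differs from original
Gen 4: 13 live cells, differs from original
Gen 5: 10 live cells, differs from original
Gen 6: 9 live cells, differs from original
Gen 7: 11 live cells, differs from original
Gen 8: 11 live cells, differs from original
Gen 9: 11 live cells, differs from original
Gen 10: 11 live cells, differs from original
Gen 11: 11 live cells, differs from original
Gen 12: 11 live cells, differs from original
No period found within 12 steps.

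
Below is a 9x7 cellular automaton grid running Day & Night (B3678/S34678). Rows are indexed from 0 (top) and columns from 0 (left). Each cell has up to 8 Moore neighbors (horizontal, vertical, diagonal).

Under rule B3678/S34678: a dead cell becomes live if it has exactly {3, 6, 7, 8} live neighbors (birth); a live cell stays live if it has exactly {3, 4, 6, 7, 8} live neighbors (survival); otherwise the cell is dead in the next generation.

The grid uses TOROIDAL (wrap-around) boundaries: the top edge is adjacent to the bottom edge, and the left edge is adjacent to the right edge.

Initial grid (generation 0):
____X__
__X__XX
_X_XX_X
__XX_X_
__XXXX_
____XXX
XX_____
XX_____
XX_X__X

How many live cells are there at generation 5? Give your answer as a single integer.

Simulating step by step:
Generation 0 (given above): 26 live cells
Generation 1: 29 live cells
_XXX___
X____X_
X__XX_X
_X_XXXX
__X_X__
XXX_XXX
XX___X_
X______
XXX____
Generation 2: 27 live cells
__X___X
X______
XXXX_X_
______X
__XX_X_
X_X_XXX
__X_XXX
XXX____
X_XX___
Generation 3: 28 live cells
X__X___
X__X___
XX_____
X____XX
XX_X_X_
__XX_X_
_XX_X__
X_X_XX_
XXXX__X
Generation 4: 32 live cells
X__XX__
X_X___X
XX_____
__X_X__
XX___XX
X__X__X
_XXXX_X
XX_XXX_
X_XX_XX
Generation 5: 33 live cells
X__XX_X
X__X__X
XXXX__X
_____X_
XXXXXXX
X__X___
XX____X
__XXX_X
X_X_XX_
Population at generation 5: 33

Answer: 33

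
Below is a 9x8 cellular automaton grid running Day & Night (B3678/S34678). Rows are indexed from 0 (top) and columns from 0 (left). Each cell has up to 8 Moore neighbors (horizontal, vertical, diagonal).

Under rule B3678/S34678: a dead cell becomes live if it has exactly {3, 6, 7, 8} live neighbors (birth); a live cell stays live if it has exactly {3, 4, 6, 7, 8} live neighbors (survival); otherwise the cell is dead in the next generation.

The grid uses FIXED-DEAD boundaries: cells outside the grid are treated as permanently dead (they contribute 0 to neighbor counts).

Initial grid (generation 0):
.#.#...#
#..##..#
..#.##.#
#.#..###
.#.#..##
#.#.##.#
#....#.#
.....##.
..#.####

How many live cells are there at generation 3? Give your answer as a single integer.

Simulating step by step:
Generation 0 (given above): 35 live cells
Generation 1: 30 live cells
..#.#...
.#.###..
....####
..#..###
##.#..##
...#####
.#...##.
......#.
.....##.
Generation 2: 21 live cells
....##..
..##....
..#..###
.#.#..#.
...#.##.
##..#.##
........
......##
........
Generation 3: 12 live cells
...#....
...#....
.##.#.#.
........
##...##.
......#.
.....#..
........
........
Population at generation 3: 12

Answer: 12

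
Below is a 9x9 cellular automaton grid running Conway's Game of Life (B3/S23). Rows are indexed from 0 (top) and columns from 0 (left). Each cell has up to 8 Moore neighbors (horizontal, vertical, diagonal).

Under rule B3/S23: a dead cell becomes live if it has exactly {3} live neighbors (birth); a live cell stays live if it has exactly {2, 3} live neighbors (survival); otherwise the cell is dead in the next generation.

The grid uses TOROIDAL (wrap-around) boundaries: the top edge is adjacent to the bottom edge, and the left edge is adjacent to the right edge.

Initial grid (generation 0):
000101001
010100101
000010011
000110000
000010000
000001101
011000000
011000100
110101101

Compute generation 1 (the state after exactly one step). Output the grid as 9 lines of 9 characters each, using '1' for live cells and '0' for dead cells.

Answer: 010101001
001101101
101011011
000111000
000110000
000001000
111001110
000101110
010101101

Derivation:
Simulating step by step:
Generation 0 (given above): 27 live cells
Generation 1: 36 live cells
(generation 1 grid is the final answer)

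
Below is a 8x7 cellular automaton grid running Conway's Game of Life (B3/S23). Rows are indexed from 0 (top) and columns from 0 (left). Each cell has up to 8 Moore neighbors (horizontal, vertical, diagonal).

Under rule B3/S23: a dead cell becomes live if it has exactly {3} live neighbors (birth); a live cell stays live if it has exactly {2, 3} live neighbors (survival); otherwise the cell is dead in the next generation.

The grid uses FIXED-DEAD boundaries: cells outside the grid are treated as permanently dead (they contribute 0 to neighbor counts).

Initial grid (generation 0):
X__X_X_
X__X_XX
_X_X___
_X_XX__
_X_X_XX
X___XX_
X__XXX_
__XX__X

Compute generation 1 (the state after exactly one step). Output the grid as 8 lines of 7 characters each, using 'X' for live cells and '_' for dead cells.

Answer: _____XX
XX_X_XX
XX_X_X_
XX_X_X_
XX_X__X
XXX____
_XX___X
__XX_X_

Derivation:
Simulating step by step:
Generation 0 (given above): 26 live cells
Generation 1: 28 live cells
(generation 1 grid is the final answer)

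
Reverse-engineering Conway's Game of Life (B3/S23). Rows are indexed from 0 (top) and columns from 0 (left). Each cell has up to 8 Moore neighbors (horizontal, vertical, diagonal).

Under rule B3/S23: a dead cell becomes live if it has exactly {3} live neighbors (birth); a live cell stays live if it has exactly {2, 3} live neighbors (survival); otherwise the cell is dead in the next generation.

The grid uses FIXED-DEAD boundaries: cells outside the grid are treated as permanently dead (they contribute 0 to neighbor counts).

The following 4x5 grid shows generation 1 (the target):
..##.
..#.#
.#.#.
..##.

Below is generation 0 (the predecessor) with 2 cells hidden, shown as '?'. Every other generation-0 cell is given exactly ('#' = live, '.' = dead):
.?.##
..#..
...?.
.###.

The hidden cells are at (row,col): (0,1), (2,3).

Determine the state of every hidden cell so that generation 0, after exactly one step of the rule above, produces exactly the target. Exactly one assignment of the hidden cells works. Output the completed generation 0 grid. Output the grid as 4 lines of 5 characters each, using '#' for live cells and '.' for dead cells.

Hidden generation-0 cells (in order): (0,1), (2,3).
A hidden cell only influences target cells in its own 3x3 neighborhood. Try each of the 2^2 = 4 assignments, step the completed generation 0 forward once under B3/S23, and compare with the target:
  (0,1)=. (2,3)=. -> step gives (0,2)='.' but target has '#' -> reject
  (0,1)=. (2,3)=# -> step gives (0,2)='.' but target has '#' -> reject
  (0,1)=# (2,3)=. -> step gives (1,3)='#' but target has '.' -> reject
  (0,1)=# (2,3)=# -> step reproduces the target at every cell -> ACCEPT
Unique solution: (0,1)=live, (2,3)=live.
Check: live-neighbor counts of every cell in the completed generation 0:
11321
12343
13532
11322
Applying B3/S23 to generation 0 with these counts gives:
..##.
..#.#
.#.#.
..##.
which matches the target exactly.

Answer: .#.##
..#..
...#.
.###.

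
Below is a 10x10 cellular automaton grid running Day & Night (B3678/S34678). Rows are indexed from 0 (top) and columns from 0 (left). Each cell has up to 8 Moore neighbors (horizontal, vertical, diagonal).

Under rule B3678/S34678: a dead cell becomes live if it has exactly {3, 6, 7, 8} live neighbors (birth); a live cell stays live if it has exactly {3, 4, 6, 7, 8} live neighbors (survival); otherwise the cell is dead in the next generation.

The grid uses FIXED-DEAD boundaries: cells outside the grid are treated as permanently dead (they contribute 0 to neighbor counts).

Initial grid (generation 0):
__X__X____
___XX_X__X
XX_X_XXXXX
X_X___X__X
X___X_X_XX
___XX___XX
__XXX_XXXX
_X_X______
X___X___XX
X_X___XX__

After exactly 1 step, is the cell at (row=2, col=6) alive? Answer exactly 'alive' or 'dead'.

Simulating step by step:
Generation 0 (given above): 44 live cells
Generation 1: 41 live cells
___XX_____
_X_XX_X___
_X_X_XXXXX
X__XX_XXXX
_X______XX
__X_X_XXX_
__X_XX_XXX
___X_X____
__XX___X__
_X______X_

Cell (2,6) at generation 1: 1 -> alive

Answer: alive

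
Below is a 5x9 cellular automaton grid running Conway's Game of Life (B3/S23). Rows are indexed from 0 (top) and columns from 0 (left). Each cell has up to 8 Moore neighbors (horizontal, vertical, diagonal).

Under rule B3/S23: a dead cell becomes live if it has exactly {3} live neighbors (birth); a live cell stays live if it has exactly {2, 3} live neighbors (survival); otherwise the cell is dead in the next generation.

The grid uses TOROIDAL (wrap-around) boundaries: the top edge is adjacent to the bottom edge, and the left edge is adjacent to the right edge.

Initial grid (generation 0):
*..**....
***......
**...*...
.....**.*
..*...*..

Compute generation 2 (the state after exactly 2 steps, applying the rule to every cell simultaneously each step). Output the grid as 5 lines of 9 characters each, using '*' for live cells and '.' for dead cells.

Answer: .....*.**
***.**.**
..*.....*
****.....
*****..*.

Derivation:
Simulating step by step:
Generation 0 (given above): 14 live cells
Generation 1: 19 live cells
*..*.....
..***...*
..*..**.*
**...***.
...**.**.
Generation 2: 22 live cells
(generation 2 grid is the final answer)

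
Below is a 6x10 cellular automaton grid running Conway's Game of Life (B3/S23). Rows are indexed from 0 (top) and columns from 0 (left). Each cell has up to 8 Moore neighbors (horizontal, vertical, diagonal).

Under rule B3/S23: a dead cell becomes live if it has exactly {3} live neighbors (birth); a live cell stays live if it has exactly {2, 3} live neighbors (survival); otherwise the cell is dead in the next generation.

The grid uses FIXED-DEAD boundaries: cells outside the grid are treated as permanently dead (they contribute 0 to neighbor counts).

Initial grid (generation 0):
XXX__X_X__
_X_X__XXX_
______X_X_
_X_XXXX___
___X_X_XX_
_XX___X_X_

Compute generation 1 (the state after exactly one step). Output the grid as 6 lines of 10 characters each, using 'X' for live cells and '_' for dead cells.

Simulating step by step:
Generation 0 (given above): 25 live cells
Generation 1: 20 live cells
(generation 1 grid is the final answer)

Answer: XXX____XX_
XX___X__X_
___X____X_
__XX____X_
_X_X____X_
__X___X_X_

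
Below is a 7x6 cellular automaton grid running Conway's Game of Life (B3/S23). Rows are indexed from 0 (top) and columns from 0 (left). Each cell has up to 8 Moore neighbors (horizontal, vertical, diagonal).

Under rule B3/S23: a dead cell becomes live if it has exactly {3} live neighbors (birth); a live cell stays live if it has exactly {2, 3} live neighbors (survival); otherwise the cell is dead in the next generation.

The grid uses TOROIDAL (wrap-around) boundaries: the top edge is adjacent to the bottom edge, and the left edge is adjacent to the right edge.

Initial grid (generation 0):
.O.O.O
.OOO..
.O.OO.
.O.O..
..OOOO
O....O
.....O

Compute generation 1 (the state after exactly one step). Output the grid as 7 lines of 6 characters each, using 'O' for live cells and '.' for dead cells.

Answer: .O.O..
.O....
OO..O.
OO...O
.OOO.O
O..O..
.....O

Derivation:
Simulating step by step:
Generation 0 (given above): 18 live cells
Generation 1: 16 live cells
(generation 1 grid is the final answer)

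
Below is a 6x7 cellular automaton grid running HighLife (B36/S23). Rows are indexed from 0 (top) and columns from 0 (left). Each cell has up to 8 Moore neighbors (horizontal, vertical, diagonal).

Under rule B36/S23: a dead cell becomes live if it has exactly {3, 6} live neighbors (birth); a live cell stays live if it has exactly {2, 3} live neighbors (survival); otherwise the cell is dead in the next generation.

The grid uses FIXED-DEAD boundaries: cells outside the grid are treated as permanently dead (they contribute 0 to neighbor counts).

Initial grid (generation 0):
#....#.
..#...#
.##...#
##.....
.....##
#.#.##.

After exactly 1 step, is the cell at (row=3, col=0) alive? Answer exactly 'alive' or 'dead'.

Answer: alive

Derivation:
Simulating step by step:
Generation 0 (given above): 15 live cells
Generation 1: 17 live cells
.......
..#..##
#.#....
###..##
#...###
....###

Cell (3,0) at generation 1: 1 -> alive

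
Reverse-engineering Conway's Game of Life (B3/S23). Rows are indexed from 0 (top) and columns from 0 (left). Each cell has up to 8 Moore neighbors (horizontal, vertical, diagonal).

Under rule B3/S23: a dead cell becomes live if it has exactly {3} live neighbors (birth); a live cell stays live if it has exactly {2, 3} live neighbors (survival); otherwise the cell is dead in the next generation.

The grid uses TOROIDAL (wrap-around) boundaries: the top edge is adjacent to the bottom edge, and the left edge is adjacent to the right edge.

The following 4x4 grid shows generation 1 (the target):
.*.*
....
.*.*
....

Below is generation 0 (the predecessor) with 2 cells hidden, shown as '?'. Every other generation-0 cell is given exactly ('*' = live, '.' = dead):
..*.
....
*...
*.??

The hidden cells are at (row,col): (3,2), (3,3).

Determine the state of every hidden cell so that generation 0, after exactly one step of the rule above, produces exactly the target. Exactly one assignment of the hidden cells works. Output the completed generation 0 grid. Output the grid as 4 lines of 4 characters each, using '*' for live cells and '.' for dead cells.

Hidden generation-0 cells (in order): (3,2), (3,3).
A hidden cell only influences target cells in its own 3x3 neighborhood. Try each of the 2^2 = 4 assignments, step the completed generation 0 forward once under B3/S23, and compare with the target:
  (3,2)=. (3,3)=. -> step gives (0,1)='.' but target has '*' -> reject
  (3,2)=. (3,3)=* -> step gives (0,1)='.' but target has '*' -> reject
  (3,2)=* (3,3)=. -> step reproduces the target at every cell -> ACCEPT
  (3,2)=* (3,3)=* -> step gives (0,2)='*' but target has '.' -> reject
Unique solution: (3,2)=live, (3,3)=dead.
Check: live-neighbor counts of every cell in the completed generation 0:
1313
1212
1313
1414
Applying B3/S23 to generation 0 with these counts gives:
.*.*
....
.*.*
....
which matches the target exactly.

Answer: ..*.
....
*...
*.*.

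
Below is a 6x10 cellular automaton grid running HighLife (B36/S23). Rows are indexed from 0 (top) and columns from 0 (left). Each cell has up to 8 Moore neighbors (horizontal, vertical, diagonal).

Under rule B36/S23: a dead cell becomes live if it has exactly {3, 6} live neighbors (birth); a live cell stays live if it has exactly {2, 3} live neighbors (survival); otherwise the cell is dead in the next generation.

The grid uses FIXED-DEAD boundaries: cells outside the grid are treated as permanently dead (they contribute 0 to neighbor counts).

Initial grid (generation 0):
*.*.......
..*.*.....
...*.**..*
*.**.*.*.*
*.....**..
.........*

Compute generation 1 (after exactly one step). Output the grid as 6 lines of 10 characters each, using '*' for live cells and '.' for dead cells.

Simulating step by step:
Generation 0 (given above): 18 live cells
Generation 1: 19 live cells
(generation 1 grid is the final answer)

Answer: .*.*......
.**.**....
.*...**.*.
.***.***..
.*....**..
..........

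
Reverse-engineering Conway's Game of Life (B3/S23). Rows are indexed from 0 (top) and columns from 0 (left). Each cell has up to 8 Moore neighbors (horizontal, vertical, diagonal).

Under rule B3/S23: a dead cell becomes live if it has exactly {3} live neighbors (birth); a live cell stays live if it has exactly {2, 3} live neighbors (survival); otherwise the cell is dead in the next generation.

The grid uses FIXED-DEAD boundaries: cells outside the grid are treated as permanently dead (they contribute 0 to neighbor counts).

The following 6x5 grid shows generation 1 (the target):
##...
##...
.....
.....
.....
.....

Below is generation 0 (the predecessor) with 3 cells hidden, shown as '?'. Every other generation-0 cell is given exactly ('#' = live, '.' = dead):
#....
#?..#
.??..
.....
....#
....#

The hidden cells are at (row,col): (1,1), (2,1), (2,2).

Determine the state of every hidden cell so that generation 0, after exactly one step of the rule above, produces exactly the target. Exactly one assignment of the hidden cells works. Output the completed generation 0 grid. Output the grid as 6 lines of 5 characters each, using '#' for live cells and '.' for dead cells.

Hidden generation-0 cells (in order): (1,1), (2,1), (2,2).
A hidden cell only influences target cells in its own 3x3 neighborhood. Try each of the 2^3 = 8 assignments, step the completed generation 0 forward once under B3/S23, and compare with the target:
  (1,1)=. (2,1)=. (2,2)=. -> step gives (0,0)='.' but target has '#' -> reject
  (1,1)=. (2,1)=. (2,2)=# -> step gives (0,0)='.' but target has '#' -> reject
  (1,1)=. (2,1)=# (2,2)=. -> step gives (0,0)='.' but target has '#' -> reject
  (1,1)=. (2,1)=# (2,2)=# -> step gives (0,0)='.' but target has '#' -> reject
  (1,1)=# (2,1)=. (2,2)=. -> step reproduces the target at every cell -> ACCEPT
  (1,1)=# (2,1)=. (2,2)=# -> step gives (2,1)='#' but target has '.' -> reject
  (1,1)=# (2,1)=# (2,2)=. -> step gives (2,0)='#' but target has '.' -> reject
  (1,1)=# (2,1)=# (2,2)=# -> step gives (1,1)='.' but target has '#' -> reject
Unique solution: (1,1)=live, (2,1)=dead, (2,2)=dead.
Check: live-neighbor counts of every cell in the completed generation 0:
23111
22110
22111
00011
00021
00021
Applying B3/S23 to generation 0 with these counts gives:
##...
##...
.....
.....
.....
.....
which matches the target exactly.

Answer: #....
##..#
.....
.....
....#
....#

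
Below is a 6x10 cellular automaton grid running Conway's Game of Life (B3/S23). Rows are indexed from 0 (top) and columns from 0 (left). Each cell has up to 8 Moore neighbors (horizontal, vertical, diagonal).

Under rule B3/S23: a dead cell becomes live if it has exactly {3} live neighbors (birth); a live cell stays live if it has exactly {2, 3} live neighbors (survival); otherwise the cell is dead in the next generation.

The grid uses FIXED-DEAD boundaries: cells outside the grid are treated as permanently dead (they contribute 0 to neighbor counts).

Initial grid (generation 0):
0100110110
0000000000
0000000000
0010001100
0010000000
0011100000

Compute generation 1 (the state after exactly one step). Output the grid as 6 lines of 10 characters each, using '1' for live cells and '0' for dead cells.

Answer: 0000000000
0000000000
0000000000
0000000000
0110000000
0011000000

Derivation:
Simulating step by step:
Generation 0 (given above): 12 live cells
Generation 1: 4 live cells
(generation 1 grid is the final answer)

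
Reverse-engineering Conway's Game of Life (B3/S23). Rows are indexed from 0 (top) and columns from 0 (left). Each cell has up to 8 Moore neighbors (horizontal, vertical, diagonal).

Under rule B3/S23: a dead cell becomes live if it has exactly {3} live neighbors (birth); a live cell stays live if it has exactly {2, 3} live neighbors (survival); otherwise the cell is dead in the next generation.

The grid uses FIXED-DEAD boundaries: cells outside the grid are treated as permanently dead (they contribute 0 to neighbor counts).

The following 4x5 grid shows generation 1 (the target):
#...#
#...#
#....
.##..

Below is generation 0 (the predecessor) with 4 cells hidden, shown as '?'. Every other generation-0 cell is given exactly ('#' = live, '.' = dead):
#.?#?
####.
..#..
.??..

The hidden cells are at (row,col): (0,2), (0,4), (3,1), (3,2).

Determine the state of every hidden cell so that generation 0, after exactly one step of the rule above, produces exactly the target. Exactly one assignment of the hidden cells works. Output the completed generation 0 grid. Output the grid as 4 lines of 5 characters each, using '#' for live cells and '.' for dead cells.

Hidden generation-0 cells (in order): (0,2), (0,4), (3,1), (3,2).
A hidden cell only influences target cells in its own 3x3 neighborhood. Try each of the 2^4 = 16 assignments, step the completed generation 0 forward once under B3/S23, and compare with the target:
  (0,2)=. (0,4)=. (3,1)=. (3,2)=. -> step gives (0,3)='#' but target has '.' -> reject
  (0,2)=. (0,4)=. (3,1)=. (3,2)=# -> step gives (0,3)='#' but target has '.' -> reject
  (0,2)=. (0,4)=. (3,1)=# (3,2)=. -> step gives (0,3)='#' but target has '.' -> reject
  (0,2)=. (0,4)=. (3,1)=# (3,2)=# -> step gives (0,3)='#' but target has '.' -> reject
  (0,2)=. (0,4)=# (3,1)=. (3,2)=. -> step gives (0,3)='#' but target has '.' -> reject
  (0,2)=. (0,4)=# (3,1)=. (3,2)=# -> step gives (0,3)='#' but target has '.' -> reject
  (0,2)=. (0,4)=# (3,1)=# (3,2)=. -> step gives (0,3)='#' but target has '.' -> reject
  (0,2)=. (0,4)=# (3,1)=# (3,2)=# -> step gives (0,3)='#' but target has '.' -> reject
  (0,2)=# (0,4)=. (3,1)=. (3,2)=. -> step gives (0,3)='#' but target has '.' -> reject
  (0,2)=# (0,4)=. (3,1)=. (3,2)=# -> step gives (0,3)='#' but target has '.' -> reject
  (0,2)=# (0,4)=. (3,1)=# (3,2)=. -> step gives (0,3)='#' but target has '.' -> reject
  (0,2)=# (0,4)=. (3,1)=# (3,2)=# -> step gives (0,3)='#' but target has '.' -> reject
  (0,2)=# (0,4)=# (3,1)=. (3,2)=. -> step gives (2,0)='.' but target has '#' -> reject
  (0,2)=# (0,4)=# (3,1)=. (3,2)=# -> step gives (2,0)='.' but target has '#' -> reject
  (0,2)=# (0,4)=# (3,1)=# (3,2)=. -> step gives (2,3)='#' but target has '.' -> reject
  (0,2)=# (0,4)=# (3,1)=# (3,2)=# -> step reproduces the target at every cell -> ACCEPT
Unique solution: (0,2)=live, (0,4)=live, (3,1)=live, (3,2)=live.
Check: live-neighbor counts of every cell in the completed generation 0:
25442
25553
36541
12220
Applying B3/S23 to generation 0 with these counts gives:
#...#
#...#
#....
.##..
which matches the target exactly.

Answer: #.###
####.
..#..
.##..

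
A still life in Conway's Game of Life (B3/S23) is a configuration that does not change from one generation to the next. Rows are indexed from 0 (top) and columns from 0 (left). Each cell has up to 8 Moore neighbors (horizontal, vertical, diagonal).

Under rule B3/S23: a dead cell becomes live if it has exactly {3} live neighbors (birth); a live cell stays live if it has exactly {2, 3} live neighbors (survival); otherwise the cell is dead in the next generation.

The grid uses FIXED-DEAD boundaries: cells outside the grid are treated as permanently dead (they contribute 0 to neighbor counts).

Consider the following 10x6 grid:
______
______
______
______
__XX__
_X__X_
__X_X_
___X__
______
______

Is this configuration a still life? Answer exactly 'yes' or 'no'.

Answer: yes

Derivation:
Compute generation 1 and compare to generation 0 (given above):
Generation 1:
______
______
______
______
__XX__
_X__X_
__X_X_
___X__
______
______
The grids are IDENTICAL -> still life.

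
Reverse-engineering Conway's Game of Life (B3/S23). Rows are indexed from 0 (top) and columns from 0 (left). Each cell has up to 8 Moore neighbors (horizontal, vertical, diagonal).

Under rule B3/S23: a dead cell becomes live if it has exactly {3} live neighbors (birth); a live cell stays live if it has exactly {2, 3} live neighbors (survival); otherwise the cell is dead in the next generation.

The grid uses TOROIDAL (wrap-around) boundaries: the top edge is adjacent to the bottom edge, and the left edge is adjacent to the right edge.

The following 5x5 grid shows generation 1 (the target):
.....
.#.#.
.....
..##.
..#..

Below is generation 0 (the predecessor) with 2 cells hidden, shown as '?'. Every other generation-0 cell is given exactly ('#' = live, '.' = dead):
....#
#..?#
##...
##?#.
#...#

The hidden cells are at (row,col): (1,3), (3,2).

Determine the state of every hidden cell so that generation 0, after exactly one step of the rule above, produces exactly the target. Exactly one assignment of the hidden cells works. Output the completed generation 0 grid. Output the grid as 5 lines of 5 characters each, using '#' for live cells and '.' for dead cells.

Answer: ....#
#..##
##...
####.
#...#

Derivation:
Hidden generation-0 cells (in order): (1,3), (3,2).
A hidden cell only influences target cells in its own 3x3 neighborhood. Try each of the 2^2 = 4 assignments, step the completed generation 0 forward once under B3/S23, and compare with the target:
  (1,3)=. (3,2)=. -> step gives (0,3)='#' but target has '.' -> reject
  (1,3)=. (3,2)=# -> step gives (0,3)='#' but target has '.' -> reject
  (1,3)=# (3,2)=. -> step gives (2,3)='#' but target has '.' -> reject
  (1,3)=# (3,2)=# -> step reproduces the target at every cell -> ACCEPT
Unique solution: (1,3)=live, (3,2)=live.
Check: live-neighbor counts of every cell in the completed generation 0:
52145
43224
55546
55325
44344
Applying B3/S23 to generation 0 with these counts gives:
.....
.#.#.
.....
..##.
..#..
which matches the target exactly.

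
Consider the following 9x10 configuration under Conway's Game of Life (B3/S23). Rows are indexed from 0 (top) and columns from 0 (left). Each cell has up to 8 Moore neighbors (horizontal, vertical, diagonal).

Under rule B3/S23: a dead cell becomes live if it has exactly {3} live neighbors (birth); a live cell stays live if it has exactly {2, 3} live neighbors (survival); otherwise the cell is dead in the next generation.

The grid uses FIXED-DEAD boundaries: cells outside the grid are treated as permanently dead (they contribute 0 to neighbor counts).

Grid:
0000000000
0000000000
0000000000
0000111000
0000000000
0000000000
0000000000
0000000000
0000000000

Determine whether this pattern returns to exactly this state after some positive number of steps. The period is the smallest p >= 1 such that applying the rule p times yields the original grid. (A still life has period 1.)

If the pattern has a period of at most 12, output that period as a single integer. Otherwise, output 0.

Simulating and comparing each generation to the original:
Gen 0 (original, given above): 3 live cells
Gen 1: 3 live cells, differs from original
Gen 2: 3 live cells, MATCHES original -> period = 2

Answer: 2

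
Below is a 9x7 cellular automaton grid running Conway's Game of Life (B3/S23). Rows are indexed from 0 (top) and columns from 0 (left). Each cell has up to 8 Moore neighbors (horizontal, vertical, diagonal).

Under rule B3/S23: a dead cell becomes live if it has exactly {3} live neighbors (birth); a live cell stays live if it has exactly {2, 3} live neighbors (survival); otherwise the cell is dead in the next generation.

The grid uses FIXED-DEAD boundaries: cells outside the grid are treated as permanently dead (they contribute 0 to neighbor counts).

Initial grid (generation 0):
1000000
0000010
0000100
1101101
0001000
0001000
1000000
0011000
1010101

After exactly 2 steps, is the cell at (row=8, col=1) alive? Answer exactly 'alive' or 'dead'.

Answer: alive

Derivation:
Simulating step by step:
Generation 0 (given above): 17 live cells
Generation 1: 13 live cells
0000000
0000000
0001100
0011110
0001000
0000000
0011000
0011000
0110000
Generation 2: 13 live cells
0000000
0000000
0010010
0010010
0011000
0011000
0011000
0000000
0111000

Cell (8,1) at generation 2: 1 -> alive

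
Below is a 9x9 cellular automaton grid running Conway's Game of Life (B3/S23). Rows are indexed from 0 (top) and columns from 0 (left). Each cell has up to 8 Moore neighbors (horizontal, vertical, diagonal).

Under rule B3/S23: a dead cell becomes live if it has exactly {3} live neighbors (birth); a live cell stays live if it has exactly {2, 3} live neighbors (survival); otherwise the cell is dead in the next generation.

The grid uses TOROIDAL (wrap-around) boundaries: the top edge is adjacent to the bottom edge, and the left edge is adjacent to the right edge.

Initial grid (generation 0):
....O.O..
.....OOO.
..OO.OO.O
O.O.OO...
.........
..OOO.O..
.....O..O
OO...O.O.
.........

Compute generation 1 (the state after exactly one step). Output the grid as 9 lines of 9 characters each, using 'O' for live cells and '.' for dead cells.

Answer: ......OO.
...O.....
.OOO....O
.OO.OOO..
.OO......
...OOO...
OOOO.O.OO
O.....O.O
.....OO..

Derivation:
Simulating step by step:
Generation 0 (given above): 24 live cells
Generation 1: 29 live cells
(generation 1 grid is the final answer)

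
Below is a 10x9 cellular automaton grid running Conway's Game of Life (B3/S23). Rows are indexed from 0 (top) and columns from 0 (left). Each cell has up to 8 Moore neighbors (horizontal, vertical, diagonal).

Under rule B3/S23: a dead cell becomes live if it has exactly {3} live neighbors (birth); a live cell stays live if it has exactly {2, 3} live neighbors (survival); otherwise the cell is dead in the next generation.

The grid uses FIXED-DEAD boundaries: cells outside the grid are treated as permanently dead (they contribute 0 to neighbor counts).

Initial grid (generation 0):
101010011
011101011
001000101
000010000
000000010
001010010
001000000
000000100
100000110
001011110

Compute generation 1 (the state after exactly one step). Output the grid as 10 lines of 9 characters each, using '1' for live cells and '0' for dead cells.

Simulating step by step:
Generation 0 (given above): 29 live cells
Generation 1: 21 live cells
(generation 1 grid is the final answer)

Answer: 001010111
000011000
011011101
000000010
000100000
000100000
000100000
000000110
000000000
000001010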